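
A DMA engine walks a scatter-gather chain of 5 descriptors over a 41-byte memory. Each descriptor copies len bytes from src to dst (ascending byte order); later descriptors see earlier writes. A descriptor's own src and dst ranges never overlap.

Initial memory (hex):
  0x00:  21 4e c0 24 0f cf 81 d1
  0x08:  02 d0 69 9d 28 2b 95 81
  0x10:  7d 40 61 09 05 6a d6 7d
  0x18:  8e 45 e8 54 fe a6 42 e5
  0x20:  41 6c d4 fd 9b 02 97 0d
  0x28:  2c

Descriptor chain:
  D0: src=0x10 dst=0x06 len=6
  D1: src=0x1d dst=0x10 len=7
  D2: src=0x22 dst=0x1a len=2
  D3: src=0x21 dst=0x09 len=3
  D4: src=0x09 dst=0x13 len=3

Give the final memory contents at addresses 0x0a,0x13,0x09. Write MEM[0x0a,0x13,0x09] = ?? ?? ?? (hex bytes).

MEM[0x0a,0x13,0x09] = d4 6c 6c

[0] 0x10->0x06 len=6 : 7d 40 61 09 05 6a
[1] 0x1d->0x10 len=7 : a6 42 e5 41 6c d4 fd
[2] 0x22->0x1a len=2 : d4 fd
[3] 0x21->0x09 len=3 : 6c d4 fd
[4] 0x09->0x13 len=3 : 6c d4 fd
query mem[0x0a]=0xd4, mem[0x13]=0x6c, mem[0x09]=0x6c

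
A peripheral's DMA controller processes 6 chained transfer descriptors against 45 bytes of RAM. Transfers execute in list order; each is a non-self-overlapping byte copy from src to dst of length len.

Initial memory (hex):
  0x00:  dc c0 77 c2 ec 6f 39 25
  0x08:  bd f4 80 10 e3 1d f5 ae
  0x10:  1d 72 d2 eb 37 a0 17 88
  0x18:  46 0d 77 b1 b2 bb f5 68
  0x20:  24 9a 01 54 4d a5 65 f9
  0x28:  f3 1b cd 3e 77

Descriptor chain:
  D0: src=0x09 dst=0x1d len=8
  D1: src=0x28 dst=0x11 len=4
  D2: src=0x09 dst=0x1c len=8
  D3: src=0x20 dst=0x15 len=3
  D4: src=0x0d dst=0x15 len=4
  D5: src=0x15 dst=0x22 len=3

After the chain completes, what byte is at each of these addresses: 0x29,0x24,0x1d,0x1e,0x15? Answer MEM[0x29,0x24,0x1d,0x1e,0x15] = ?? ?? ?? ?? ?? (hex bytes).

MEM[0x29,0x24,0x1d,0x1e,0x15] = 1b ae 80 10 1d

D0: mem[0x1d..0x24] <- [f4 80 10 e3 1d f5 ae 1d]
D1: mem[0x11..0x14] <- [f3 1b cd 3e]
D2: mem[0x1c..0x23] <- [f4 80 10 e3 1d f5 ae 1d]
D3: mem[0x15..0x17] <- [1d f5 ae]
D4: mem[0x15..0x18] <- [1d f5 ae 1d]
D5: mem[0x22..0x24] <- [1d f5 ae]
query mem[0x29]=0x1b, mem[0x24]=0xae, mem[0x1d]=0x80, mem[0x1e]=0x10, mem[0x15]=0x1d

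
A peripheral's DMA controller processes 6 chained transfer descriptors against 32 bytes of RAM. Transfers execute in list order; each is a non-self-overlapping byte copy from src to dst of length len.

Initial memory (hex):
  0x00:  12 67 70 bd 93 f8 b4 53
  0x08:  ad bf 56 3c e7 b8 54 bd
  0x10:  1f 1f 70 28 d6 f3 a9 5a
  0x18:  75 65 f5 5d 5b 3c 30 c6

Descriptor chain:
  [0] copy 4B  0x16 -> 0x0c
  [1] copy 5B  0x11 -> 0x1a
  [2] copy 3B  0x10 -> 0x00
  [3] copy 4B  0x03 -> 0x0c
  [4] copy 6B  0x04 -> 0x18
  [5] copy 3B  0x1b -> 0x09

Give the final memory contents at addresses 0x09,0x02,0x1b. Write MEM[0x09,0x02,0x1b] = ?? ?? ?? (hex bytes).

D0: mem[0x0c..0x0f] <- [a9 5a 75 65]
D1: mem[0x1a..0x1e] <- [1f 70 28 d6 f3]
D2: mem[0x00..0x02] <- [1f 1f 70]
D3: mem[0x0c..0x0f] <- [bd 93 f8 b4]
D4: mem[0x18..0x1d] <- [93 f8 b4 53 ad bf]
D5: mem[0x09..0x0b] <- [53 ad bf]
query mem[0x09]=0x53, mem[0x02]=0x70, mem[0x1b]=0x53

MEM[0x09,0x02,0x1b] = 53 70 53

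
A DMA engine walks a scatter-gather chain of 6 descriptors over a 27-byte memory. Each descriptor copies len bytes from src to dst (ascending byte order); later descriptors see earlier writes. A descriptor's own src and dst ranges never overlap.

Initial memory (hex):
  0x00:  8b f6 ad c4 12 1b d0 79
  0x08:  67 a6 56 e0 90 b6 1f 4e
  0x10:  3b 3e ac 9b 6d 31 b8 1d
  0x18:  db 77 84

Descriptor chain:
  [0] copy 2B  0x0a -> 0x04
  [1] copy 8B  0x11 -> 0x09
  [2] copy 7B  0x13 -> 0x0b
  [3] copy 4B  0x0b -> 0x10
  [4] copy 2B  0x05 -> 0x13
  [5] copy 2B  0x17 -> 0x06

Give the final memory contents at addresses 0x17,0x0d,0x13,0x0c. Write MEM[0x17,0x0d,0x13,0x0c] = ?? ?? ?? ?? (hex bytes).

#0 dst[0x04+2] := {0x56,0xe0}
#1 dst[0x09+8] := {0x3e,0xac,0x9b,0x6d,0x31,0xb8,0x1d,0xdb}
#2 dst[0x0b+7] := {0x9b,0x6d,0x31,0xb8,0x1d,0xdb,0x77}
#3 dst[0x10+4] := {0x9b,0x6d,0x31,0xb8}
#4 dst[0x13+2] := {0xe0,0xd0}
#5 dst[0x06+2] := {0x1d,0xdb}
query mem[0x17]=0x1d, mem[0x0d]=0x31, mem[0x13]=0xe0, mem[0x0c]=0x6d

MEM[0x17,0x0d,0x13,0x0c] = 1d 31 e0 6d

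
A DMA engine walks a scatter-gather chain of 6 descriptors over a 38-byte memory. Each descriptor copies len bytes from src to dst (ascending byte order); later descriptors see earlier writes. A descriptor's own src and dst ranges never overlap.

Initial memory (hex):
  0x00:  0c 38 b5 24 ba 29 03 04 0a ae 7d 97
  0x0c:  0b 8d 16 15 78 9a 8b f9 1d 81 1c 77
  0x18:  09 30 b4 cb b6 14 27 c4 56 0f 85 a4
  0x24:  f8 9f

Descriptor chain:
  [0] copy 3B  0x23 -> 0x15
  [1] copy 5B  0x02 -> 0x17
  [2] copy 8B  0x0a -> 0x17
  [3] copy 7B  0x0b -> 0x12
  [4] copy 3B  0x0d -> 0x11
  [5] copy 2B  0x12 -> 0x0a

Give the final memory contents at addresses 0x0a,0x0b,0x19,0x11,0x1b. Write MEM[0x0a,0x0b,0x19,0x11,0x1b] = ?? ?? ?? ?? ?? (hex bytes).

D0: mem[0x15..0x17] <- [a4 f8 9f]
D1: mem[0x17..0x1b] <- [b5 24 ba 29 03]
D2: mem[0x17..0x1e] <- [7d 97 0b 8d 16 15 78 9a]
D3: mem[0x12..0x18] <- [97 0b 8d 16 15 78 9a]
D4: mem[0x11..0x13] <- [8d 16 15]
D5: mem[0x0a..0x0b] <- [16 15]
query mem[0x0a]=0x16, mem[0x0b]=0x15, mem[0x19]=0x0b, mem[0x11]=0x8d, mem[0x1b]=0x16

MEM[0x0a,0x0b,0x19,0x11,0x1b] = 16 15 0b 8d 16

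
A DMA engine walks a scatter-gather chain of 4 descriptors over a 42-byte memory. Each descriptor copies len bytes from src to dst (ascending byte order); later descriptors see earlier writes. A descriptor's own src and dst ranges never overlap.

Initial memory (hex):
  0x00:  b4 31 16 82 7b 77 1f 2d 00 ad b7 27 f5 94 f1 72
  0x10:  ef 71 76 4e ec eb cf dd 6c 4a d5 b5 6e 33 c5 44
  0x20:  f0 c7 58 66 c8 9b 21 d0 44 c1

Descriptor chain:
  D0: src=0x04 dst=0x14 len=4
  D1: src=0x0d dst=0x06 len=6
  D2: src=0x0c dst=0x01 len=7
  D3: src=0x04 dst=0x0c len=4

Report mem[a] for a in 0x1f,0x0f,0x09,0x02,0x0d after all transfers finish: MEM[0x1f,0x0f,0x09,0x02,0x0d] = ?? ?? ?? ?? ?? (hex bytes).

MEM[0x1f,0x0f,0x09,0x02,0x0d] = 44 76 ef 94 ef

D0: mem[0x14..0x17] <- [7b 77 1f 2d]
D1: mem[0x06..0x0b] <- [94 f1 72 ef 71 76]
D2: mem[0x01..0x07] <- [f5 94 f1 72 ef 71 76]
D3: mem[0x0c..0x0f] <- [72 ef 71 76]
query mem[0x1f]=0x44, mem[0x0f]=0x76, mem[0x09]=0xef, mem[0x02]=0x94, mem[0x0d]=0xef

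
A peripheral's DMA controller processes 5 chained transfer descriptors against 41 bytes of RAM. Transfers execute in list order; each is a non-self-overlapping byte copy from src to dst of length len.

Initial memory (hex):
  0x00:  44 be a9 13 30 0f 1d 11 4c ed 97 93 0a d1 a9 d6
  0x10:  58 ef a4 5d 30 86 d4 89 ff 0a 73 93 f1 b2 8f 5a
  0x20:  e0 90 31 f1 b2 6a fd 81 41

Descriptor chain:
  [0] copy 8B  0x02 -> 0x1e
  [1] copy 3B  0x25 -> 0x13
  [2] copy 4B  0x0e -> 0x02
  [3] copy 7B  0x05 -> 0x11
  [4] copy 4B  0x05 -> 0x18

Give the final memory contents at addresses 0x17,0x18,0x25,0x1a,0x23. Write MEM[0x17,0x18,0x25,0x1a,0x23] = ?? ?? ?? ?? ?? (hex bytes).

D0: mem[0x1e..0x25] <- [a9 13 30 0f 1d 11 4c ed]
D1: mem[0x13..0x15] <- [ed fd 81]
D2: mem[0x02..0x05] <- [a9 d6 58 ef]
D3: mem[0x11..0x17] <- [ef 1d 11 4c ed 97 93]
D4: mem[0x18..0x1b] <- [ef 1d 11 4c]
query mem[0x17]=0x93, mem[0x18]=0xef, mem[0x25]=0xed, mem[0x1a]=0x11, mem[0x23]=0x11

MEM[0x17,0x18,0x25,0x1a,0x23] = 93 ef ed 11 11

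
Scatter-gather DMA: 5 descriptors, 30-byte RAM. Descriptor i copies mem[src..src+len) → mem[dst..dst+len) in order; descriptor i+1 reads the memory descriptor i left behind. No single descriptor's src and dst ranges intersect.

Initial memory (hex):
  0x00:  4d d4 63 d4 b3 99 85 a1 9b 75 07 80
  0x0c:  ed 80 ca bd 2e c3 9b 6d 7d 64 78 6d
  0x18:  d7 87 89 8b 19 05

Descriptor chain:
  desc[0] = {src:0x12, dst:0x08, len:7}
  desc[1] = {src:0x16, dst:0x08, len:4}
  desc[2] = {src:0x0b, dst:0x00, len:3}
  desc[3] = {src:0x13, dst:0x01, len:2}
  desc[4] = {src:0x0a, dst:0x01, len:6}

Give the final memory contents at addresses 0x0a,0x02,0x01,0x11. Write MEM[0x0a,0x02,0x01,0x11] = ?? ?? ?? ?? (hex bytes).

#0 dst[0x08+7] := {0x9b,0x6d,0x7d,0x64,0x78,0x6d,0xd7}
#1 dst[0x08+4] := {0x78,0x6d,0xd7,0x87}
#2 dst[0x00+3] := {0x87,0x78,0x6d}
#3 dst[0x01+2] := {0x6d,0x7d}
#4 dst[0x01+6] := {0xd7,0x87,0x78,0x6d,0xd7,0xbd}
query mem[0x0a]=0xd7, mem[0x02]=0x87, mem[0x01]=0xd7, mem[0x11]=0xc3

MEM[0x0a,0x02,0x01,0x11] = d7 87 d7 c3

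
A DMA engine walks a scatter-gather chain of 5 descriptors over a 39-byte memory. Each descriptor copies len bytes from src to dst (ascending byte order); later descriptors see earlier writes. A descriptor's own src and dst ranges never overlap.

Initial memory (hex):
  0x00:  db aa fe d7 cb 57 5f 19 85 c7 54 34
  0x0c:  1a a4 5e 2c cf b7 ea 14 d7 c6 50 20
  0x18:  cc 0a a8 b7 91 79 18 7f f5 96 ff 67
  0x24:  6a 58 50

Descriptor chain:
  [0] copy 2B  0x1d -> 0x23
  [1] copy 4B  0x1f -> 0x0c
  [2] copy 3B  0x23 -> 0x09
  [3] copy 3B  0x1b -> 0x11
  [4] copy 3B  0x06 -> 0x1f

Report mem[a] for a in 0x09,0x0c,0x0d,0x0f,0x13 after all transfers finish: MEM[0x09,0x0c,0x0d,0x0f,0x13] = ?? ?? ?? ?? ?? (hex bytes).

MEM[0x09,0x0c,0x0d,0x0f,0x13] = 79 7f f5 ff 79

[0] 0x1d->0x23 len=2 : 79 18
[1] 0x1f->0x0c len=4 : 7f f5 96 ff
[2] 0x23->0x09 len=3 : 79 18 58
[3] 0x1b->0x11 len=3 : b7 91 79
[4] 0x06->0x1f len=3 : 5f 19 85
query mem[0x09]=0x79, mem[0x0c]=0x7f, mem[0x0d]=0xf5, mem[0x0f]=0xff, mem[0x13]=0x79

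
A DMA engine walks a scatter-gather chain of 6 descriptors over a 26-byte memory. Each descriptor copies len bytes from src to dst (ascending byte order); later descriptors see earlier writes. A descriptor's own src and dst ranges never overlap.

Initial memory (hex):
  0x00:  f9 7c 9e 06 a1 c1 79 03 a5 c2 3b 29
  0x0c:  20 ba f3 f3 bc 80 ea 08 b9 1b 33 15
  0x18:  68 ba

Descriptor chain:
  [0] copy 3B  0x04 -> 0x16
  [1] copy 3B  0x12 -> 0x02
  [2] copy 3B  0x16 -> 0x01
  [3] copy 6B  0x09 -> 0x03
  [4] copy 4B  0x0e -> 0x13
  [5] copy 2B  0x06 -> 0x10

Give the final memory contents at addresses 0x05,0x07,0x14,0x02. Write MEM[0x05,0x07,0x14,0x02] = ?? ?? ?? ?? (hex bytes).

MEM[0x05,0x07,0x14,0x02] = 29 ba f3 c1

D0: mem[0x16..0x18] <- [a1 c1 79]
D1: mem[0x02..0x04] <- [ea 08 b9]
D2: mem[0x01..0x03] <- [a1 c1 79]
D3: mem[0x03..0x08] <- [c2 3b 29 20 ba f3]
D4: mem[0x13..0x16] <- [f3 f3 bc 80]
D5: mem[0x10..0x11] <- [20 ba]
query mem[0x05]=0x29, mem[0x07]=0xba, mem[0x14]=0xf3, mem[0x02]=0xc1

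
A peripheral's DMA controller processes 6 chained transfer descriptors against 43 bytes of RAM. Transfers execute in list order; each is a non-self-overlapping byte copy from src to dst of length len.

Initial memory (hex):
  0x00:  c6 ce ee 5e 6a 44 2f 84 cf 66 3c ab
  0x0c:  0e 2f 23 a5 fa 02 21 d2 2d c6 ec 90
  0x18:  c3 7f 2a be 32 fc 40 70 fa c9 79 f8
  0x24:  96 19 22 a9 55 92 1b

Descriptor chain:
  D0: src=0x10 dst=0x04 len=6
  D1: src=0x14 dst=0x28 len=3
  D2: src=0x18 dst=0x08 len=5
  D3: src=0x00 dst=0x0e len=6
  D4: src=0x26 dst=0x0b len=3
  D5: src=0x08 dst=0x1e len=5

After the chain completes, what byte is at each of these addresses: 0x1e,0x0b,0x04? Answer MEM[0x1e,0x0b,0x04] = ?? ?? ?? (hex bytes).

MEM[0x1e,0x0b,0x04] = c3 22 fa

D0: mem[0x04..0x09] <- [fa 02 21 d2 2d c6]
D1: mem[0x28..0x2a] <- [2d c6 ec]
D2: mem[0x08..0x0c] <- [c3 7f 2a be 32]
D3: mem[0x0e..0x13] <- [c6 ce ee 5e fa 02]
D4: mem[0x0b..0x0d] <- [22 a9 2d]
D5: mem[0x1e..0x22] <- [c3 7f 2a 22 a9]
query mem[0x1e]=0xc3, mem[0x0b]=0x22, mem[0x04]=0xfa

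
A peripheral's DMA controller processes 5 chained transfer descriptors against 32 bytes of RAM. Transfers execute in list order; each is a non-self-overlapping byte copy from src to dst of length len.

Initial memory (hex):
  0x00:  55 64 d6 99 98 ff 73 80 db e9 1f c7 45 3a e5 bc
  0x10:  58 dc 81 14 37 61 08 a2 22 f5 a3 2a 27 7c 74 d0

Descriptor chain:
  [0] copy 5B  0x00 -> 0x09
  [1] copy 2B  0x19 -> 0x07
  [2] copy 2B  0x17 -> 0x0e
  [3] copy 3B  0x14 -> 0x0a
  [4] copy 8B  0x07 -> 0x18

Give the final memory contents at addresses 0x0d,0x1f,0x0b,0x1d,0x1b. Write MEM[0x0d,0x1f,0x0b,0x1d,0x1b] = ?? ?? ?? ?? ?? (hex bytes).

MEM[0x0d,0x1f,0x0b,0x1d,0x1b] = 98 a2 61 08 37

  after D0: wrote 5B at 0x09 = 5564d69998
  after D1: wrote 2B at 0x07 = f5a3
  after D2: wrote 2B at 0x0e = a222
  after D3: wrote 3B at 0x0a = 376108
  after D4: wrote 8B at 0x18 = f5a35537610898a2
query mem[0x0d]=0x98, mem[0x1f]=0xa2, mem[0x0b]=0x61, mem[0x1d]=0x08, mem[0x1b]=0x37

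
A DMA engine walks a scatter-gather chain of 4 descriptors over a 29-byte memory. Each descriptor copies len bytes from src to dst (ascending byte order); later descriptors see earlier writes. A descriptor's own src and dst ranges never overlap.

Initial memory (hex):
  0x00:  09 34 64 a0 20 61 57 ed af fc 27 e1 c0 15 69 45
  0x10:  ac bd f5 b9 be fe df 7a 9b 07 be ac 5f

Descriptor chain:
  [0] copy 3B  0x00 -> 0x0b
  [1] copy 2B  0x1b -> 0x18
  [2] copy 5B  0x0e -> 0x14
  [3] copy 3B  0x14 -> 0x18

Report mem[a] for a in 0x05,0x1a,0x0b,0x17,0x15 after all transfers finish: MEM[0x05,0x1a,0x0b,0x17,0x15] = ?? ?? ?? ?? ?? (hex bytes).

MEM[0x05,0x1a,0x0b,0x17,0x15] = 61 ac 09 bd 45

#0 dst[0x0b+3] := {0x09,0x34,0x64}
#1 dst[0x18+2] := {0xac,0x5f}
#2 dst[0x14+5] := {0x69,0x45,0xac,0xbd,0xf5}
#3 dst[0x18+3] := {0x69,0x45,0xac}
query mem[0x05]=0x61, mem[0x1a]=0xac, mem[0x0b]=0x09, mem[0x17]=0xbd, mem[0x15]=0x45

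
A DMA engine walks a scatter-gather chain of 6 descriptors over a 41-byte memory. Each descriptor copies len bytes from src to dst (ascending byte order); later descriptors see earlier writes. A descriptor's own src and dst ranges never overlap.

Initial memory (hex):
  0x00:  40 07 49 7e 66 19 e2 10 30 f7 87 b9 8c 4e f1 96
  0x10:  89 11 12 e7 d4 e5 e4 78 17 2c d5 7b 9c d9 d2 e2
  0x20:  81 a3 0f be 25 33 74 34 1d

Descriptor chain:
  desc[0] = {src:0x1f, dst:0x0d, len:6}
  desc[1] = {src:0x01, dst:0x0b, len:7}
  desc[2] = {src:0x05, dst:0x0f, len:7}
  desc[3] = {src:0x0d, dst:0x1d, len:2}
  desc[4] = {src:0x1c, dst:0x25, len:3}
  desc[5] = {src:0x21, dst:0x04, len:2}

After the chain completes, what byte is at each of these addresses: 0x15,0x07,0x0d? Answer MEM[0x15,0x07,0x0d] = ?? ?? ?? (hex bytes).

MEM[0x15,0x07,0x0d] = 07 10 7e

#0 dst[0x0d+6] := {0xe2,0x81,0xa3,0x0f,0xbe,0x25}
#1 dst[0x0b+7] := {0x07,0x49,0x7e,0x66,0x19,0xe2,0x10}
#2 dst[0x0f+7] := {0x19,0xe2,0x10,0x30,0xf7,0x87,0x07}
#3 dst[0x1d+2] := {0x7e,0x66}
#4 dst[0x25+3] := {0x9c,0x7e,0x66}
#5 dst[0x04+2] := {0xa3,0x0f}
query mem[0x15]=0x07, mem[0x07]=0x10, mem[0x0d]=0x7e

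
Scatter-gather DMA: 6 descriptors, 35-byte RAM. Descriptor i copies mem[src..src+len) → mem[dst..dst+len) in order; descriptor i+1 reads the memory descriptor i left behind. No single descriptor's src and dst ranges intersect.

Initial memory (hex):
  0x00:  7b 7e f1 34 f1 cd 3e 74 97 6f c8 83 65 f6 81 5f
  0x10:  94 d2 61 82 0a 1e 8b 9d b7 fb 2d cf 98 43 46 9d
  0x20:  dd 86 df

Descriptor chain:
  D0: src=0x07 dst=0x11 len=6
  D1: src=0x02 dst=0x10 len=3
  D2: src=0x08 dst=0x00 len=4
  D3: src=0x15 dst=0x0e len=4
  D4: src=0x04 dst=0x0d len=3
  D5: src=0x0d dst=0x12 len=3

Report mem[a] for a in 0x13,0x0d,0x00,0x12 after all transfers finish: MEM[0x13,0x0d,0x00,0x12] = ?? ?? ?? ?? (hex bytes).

MEM[0x13,0x0d,0x00,0x12] = cd f1 97 f1

[0] 0x07->0x11 len=6 : 74 97 6f c8 83 65
[1] 0x02->0x10 len=3 : f1 34 f1
[2] 0x08->0x00 len=4 : 97 6f c8 83
[3] 0x15->0x0e len=4 : 83 65 9d b7
[4] 0x04->0x0d len=3 : f1 cd 3e
[5] 0x0d->0x12 len=3 : f1 cd 3e
query mem[0x13]=0xcd, mem[0x0d]=0xf1, mem[0x00]=0x97, mem[0x12]=0xf1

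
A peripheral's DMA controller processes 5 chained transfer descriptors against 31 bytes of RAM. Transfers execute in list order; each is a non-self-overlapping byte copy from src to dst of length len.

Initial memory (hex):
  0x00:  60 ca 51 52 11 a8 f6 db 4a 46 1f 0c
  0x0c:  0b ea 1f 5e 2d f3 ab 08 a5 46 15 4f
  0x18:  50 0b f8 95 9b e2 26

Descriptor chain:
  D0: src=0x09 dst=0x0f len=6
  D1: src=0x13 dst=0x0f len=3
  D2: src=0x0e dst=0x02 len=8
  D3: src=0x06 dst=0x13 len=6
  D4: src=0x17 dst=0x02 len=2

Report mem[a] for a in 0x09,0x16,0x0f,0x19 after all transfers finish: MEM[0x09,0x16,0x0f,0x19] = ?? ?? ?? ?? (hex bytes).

MEM[0x09,0x16,0x0f,0x19] = 46 46 ea 0b

D0: mem[0x0f..0x14] <- [46 1f 0c 0b ea 1f]
D1: mem[0x0f..0x11] <- [ea 1f 46]
D2: mem[0x02..0x09] <- [1f ea 1f 46 0b ea 1f 46]
D3: mem[0x13..0x18] <- [0b ea 1f 46 1f 0c]
D4: mem[0x02..0x03] <- [1f 0c]
query mem[0x09]=0x46, mem[0x16]=0x46, mem[0x0f]=0xea, mem[0x19]=0x0b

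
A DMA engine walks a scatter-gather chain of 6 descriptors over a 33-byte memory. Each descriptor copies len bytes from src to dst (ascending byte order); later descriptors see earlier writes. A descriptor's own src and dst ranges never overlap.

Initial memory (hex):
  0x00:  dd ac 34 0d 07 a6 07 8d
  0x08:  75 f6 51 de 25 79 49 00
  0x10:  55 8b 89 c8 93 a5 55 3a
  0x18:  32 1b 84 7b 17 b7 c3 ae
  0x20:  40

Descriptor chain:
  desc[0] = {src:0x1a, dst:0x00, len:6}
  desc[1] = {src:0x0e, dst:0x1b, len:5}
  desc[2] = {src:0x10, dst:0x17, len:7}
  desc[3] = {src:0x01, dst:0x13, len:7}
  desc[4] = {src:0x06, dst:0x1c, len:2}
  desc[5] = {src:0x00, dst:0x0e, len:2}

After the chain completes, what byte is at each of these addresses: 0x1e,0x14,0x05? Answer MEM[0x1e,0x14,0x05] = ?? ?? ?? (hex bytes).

MEM[0x1e,0x14,0x05] = 8b 17 ae

[0] 0x1a->0x00 len=6 : 84 7b 17 b7 c3 ae
[1] 0x0e->0x1b len=5 : 49 00 55 8b 89
[2] 0x10->0x17 len=7 : 55 8b 89 c8 93 a5 55
[3] 0x01->0x13 len=7 : 7b 17 b7 c3 ae 07 8d
[4] 0x06->0x1c len=2 : 07 8d
[5] 0x00->0x0e len=2 : 84 7b
query mem[0x1e]=0x8b, mem[0x14]=0x17, mem[0x05]=0xae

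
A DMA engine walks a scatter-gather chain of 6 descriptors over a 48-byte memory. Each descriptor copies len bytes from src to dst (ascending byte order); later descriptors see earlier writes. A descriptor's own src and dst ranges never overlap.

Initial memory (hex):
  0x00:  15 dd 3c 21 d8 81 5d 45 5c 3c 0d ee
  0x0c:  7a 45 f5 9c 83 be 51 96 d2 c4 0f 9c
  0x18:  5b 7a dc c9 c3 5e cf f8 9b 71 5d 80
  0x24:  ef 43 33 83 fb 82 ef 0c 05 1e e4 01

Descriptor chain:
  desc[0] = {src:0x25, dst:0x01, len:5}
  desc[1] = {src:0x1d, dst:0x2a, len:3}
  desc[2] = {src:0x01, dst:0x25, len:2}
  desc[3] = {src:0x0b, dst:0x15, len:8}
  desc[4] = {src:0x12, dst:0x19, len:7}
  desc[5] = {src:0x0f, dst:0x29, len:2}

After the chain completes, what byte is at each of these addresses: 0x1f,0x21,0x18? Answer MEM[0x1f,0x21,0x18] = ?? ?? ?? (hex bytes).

MEM[0x1f,0x21,0x18] = f5 71 f5

D0: mem[0x01..0x05] <- [43 33 83 fb 82]
D1: mem[0x2a..0x2c] <- [5e cf f8]
D2: mem[0x25..0x26] <- [43 33]
D3: mem[0x15..0x1c] <- [ee 7a 45 f5 9c 83 be 51]
D4: mem[0x19..0x1f] <- [51 96 d2 ee 7a 45 f5]
D5: mem[0x29..0x2a] <- [9c 83]
query mem[0x1f]=0xf5, mem[0x21]=0x71, mem[0x18]=0xf5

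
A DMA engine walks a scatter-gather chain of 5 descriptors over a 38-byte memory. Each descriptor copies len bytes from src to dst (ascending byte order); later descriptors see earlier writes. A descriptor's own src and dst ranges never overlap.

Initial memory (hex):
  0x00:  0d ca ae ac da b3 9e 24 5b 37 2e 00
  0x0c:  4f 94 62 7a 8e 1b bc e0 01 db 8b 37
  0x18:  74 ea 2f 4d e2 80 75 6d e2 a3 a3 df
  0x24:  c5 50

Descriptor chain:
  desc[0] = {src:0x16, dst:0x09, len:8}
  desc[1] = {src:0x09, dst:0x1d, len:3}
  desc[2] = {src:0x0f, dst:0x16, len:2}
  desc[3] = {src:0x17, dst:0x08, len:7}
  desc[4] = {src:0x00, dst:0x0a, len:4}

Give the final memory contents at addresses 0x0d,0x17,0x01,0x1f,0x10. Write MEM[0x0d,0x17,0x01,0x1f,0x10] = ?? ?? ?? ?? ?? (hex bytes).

D0: mem[0x09..0x10] <- [8b 37 74 ea 2f 4d e2 80]
D1: mem[0x1d..0x1f] <- [8b 37 74]
D2: mem[0x16..0x17] <- [e2 80]
D3: mem[0x08..0x0e] <- [80 74 ea 2f 4d e2 8b]
D4: mem[0x0a..0x0d] <- [0d ca ae ac]
query mem[0x0d]=0xac, mem[0x17]=0x80, mem[0x01]=0xca, mem[0x1f]=0x74, mem[0x10]=0x80

MEM[0x0d,0x17,0x01,0x1f,0x10] = ac 80 ca 74 80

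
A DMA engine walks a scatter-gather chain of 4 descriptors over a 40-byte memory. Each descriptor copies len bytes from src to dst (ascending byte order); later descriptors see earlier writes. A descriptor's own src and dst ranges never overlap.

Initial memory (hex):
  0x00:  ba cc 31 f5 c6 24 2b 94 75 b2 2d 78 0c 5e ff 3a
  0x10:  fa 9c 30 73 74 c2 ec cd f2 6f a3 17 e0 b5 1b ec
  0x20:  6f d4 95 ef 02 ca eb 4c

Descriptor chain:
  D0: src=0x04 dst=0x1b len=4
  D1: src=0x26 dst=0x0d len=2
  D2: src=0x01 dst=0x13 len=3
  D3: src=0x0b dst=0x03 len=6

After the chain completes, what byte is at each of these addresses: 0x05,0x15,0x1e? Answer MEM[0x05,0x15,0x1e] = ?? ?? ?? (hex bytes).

D0: mem[0x1b..0x1e] <- [c6 24 2b 94]
D1: mem[0x0d..0x0e] <- [eb 4c]
D2: mem[0x13..0x15] <- [cc 31 f5]
D3: mem[0x03..0x08] <- [78 0c eb 4c 3a fa]
query mem[0x05]=0xeb, mem[0x15]=0xf5, mem[0x1e]=0x94

MEM[0x05,0x15,0x1e] = eb f5 94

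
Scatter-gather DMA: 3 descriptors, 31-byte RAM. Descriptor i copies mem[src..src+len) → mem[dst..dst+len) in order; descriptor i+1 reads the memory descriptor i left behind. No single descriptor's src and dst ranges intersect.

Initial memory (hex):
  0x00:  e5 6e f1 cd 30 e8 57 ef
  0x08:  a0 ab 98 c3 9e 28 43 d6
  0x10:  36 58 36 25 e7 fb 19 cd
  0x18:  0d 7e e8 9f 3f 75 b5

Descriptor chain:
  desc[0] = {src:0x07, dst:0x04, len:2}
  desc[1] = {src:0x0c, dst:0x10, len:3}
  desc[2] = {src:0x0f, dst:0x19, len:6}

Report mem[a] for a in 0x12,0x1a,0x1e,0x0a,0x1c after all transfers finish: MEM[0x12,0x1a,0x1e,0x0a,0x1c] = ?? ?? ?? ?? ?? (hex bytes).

#0 dst[0x04+2] := {0xef,0xa0}
#1 dst[0x10+3] := {0x9e,0x28,0x43}
#2 dst[0x19+6] := {0xd6,0x9e,0x28,0x43,0x25,0xe7}
query mem[0x12]=0x43, mem[0x1a]=0x9e, mem[0x1e]=0xe7, mem[0x0a]=0x98, mem[0x1c]=0x43

MEM[0x12,0x1a,0x1e,0x0a,0x1c] = 43 9e e7 98 43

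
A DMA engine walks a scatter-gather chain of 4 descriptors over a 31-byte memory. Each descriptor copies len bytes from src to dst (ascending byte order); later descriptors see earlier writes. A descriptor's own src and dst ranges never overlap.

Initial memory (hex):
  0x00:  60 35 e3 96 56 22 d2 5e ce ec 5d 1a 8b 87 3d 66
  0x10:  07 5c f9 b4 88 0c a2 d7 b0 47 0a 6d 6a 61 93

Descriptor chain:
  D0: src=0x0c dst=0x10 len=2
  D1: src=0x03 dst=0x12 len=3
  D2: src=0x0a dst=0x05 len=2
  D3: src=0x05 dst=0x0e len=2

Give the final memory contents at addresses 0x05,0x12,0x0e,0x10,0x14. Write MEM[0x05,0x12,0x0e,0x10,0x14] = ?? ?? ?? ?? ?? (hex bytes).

[0] 0x0c->0x10 len=2 : 8b 87
[1] 0x03->0x12 len=3 : 96 56 22
[2] 0x0a->0x05 len=2 : 5d 1a
[3] 0x05->0x0e len=2 : 5d 1a
query mem[0x05]=0x5d, mem[0x12]=0x96, mem[0x0e]=0x5d, mem[0x10]=0x8b, mem[0x14]=0x22

MEM[0x05,0x12,0x0e,0x10,0x14] = 5d 96 5d 8b 22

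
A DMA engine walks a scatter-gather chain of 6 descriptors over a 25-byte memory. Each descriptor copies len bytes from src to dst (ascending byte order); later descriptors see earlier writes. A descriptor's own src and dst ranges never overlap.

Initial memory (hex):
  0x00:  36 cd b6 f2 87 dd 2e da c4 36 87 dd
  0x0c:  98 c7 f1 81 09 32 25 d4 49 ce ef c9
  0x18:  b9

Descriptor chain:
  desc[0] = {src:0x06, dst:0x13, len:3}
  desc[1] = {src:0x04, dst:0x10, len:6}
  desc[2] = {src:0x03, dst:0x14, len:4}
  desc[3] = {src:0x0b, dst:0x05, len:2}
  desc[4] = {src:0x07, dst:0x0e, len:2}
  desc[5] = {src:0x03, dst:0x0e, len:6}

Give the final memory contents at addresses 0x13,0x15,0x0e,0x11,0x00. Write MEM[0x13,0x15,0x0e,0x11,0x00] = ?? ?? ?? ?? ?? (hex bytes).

D0: mem[0x13..0x15] <- [2e da c4]
D1: mem[0x10..0x15] <- [87 dd 2e da c4 36]
D2: mem[0x14..0x17] <- [f2 87 dd 2e]
D3: mem[0x05..0x06] <- [dd 98]
D4: mem[0x0e..0x0f] <- [da c4]
D5: mem[0x0e..0x13] <- [f2 87 dd 98 da c4]
query mem[0x13]=0xc4, mem[0x15]=0x87, mem[0x0e]=0xf2, mem[0x11]=0x98, mem[0x00]=0x36

MEM[0x13,0x15,0x0e,0x11,0x00] = c4 87 f2 98 36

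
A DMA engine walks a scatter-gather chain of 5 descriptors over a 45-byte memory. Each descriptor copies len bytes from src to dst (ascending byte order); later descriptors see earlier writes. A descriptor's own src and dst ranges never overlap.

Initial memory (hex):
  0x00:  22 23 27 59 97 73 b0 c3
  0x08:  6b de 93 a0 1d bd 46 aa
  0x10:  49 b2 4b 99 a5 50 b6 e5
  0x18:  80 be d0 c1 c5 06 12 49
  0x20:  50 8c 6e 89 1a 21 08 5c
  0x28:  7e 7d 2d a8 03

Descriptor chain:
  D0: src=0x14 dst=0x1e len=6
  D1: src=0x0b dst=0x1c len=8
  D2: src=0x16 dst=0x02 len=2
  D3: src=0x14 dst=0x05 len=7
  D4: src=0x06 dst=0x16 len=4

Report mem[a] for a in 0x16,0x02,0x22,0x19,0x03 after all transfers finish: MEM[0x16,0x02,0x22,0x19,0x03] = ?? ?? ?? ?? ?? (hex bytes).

[0] 0x14->0x1e len=6 : a5 50 b6 e5 80 be
[1] 0x0b->0x1c len=8 : a0 1d bd 46 aa 49 b2 4b
[2] 0x16->0x02 len=2 : b6 e5
[3] 0x14->0x05 len=7 : a5 50 b6 e5 80 be d0
[4] 0x06->0x16 len=4 : 50 b6 e5 80
query mem[0x16]=0x50, mem[0x02]=0xb6, mem[0x22]=0xb2, mem[0x19]=0x80, mem[0x03]=0xe5

MEM[0x16,0x02,0x22,0x19,0x03] = 50 b6 b2 80 e5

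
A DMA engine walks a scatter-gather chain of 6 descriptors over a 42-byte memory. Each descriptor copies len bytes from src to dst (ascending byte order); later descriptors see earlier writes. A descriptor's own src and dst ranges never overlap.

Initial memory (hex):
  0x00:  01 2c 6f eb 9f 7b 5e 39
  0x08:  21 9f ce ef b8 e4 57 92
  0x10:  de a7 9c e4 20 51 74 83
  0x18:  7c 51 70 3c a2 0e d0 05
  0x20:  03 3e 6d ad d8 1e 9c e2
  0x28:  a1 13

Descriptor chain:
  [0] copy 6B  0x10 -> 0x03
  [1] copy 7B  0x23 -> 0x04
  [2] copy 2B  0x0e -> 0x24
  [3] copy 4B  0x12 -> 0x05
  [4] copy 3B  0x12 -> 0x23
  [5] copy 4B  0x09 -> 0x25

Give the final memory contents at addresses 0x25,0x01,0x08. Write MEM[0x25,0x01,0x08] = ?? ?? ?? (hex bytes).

#0 dst[0x03+6] := {0xde,0xa7,0x9c,0xe4,0x20,0x51}
#1 dst[0x04+7] := {0xad,0xd8,0x1e,0x9c,0xe2,0xa1,0x13}
#2 dst[0x24+2] := {0x57,0x92}
#3 dst[0x05+4] := {0x9c,0xe4,0x20,0x51}
#4 dst[0x23+3] := {0x9c,0xe4,0x20}
#5 dst[0x25+4] := {0xa1,0x13,0xef,0xb8}
query mem[0x25]=0xa1, mem[0x01]=0x2c, mem[0x08]=0x51

MEM[0x25,0x01,0x08] = a1 2c 51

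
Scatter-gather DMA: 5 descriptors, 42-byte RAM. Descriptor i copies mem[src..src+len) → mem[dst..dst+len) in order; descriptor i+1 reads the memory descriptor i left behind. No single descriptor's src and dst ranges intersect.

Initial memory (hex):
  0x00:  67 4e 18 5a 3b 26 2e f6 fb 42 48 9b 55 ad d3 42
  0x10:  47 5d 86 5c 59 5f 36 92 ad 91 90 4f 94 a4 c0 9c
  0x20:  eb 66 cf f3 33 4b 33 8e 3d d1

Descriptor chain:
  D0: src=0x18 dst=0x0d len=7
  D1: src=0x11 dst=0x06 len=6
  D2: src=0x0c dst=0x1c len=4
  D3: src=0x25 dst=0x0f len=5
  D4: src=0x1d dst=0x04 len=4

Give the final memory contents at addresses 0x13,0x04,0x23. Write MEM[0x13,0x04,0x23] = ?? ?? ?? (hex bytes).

MEM[0x13,0x04,0x23] = d1 ad f3

#0 dst[0x0d+7] := {0xad,0x91,0x90,0x4f,0x94,0xa4,0xc0}
#1 dst[0x06+6] := {0x94,0xa4,0xc0,0x59,0x5f,0x36}
#2 dst[0x1c+4] := {0x55,0xad,0x91,0x90}
#3 dst[0x0f+5] := {0x4b,0x33,0x8e,0x3d,0xd1}
#4 dst[0x04+4] := {0xad,0x91,0x90,0xeb}
query mem[0x13]=0xd1, mem[0x04]=0xad, mem[0x23]=0xf3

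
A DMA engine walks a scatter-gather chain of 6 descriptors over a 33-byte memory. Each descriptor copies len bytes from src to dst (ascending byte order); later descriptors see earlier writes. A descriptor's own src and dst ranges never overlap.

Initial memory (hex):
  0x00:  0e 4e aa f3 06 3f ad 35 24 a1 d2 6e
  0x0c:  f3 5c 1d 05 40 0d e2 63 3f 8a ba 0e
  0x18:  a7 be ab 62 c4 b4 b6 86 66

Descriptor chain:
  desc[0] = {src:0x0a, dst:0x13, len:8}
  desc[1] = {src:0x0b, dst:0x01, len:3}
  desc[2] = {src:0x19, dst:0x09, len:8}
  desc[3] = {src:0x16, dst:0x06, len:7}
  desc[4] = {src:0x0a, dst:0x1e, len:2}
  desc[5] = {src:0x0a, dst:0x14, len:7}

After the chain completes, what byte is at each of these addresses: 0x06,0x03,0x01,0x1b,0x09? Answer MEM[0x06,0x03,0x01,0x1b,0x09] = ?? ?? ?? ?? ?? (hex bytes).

MEM[0x06,0x03,0x01,0x1b,0x09] = 5c 5c 6e 62 40

[0] 0x0a->0x13 len=8 : d2 6e f3 5c 1d 05 40 0d
[1] 0x0b->0x01 len=3 : 6e f3 5c
[2] 0x19->0x09 len=8 : 40 0d 62 c4 b4 b6 86 66
[3] 0x16->0x06 len=7 : 5c 1d 05 40 0d 62 c4
[4] 0x0a->0x1e len=2 : 0d 62
[5] 0x0a->0x14 len=7 : 0d 62 c4 b4 b6 86 66
query mem[0x06]=0x5c, mem[0x03]=0x5c, mem[0x01]=0x6e, mem[0x1b]=0x62, mem[0x09]=0x40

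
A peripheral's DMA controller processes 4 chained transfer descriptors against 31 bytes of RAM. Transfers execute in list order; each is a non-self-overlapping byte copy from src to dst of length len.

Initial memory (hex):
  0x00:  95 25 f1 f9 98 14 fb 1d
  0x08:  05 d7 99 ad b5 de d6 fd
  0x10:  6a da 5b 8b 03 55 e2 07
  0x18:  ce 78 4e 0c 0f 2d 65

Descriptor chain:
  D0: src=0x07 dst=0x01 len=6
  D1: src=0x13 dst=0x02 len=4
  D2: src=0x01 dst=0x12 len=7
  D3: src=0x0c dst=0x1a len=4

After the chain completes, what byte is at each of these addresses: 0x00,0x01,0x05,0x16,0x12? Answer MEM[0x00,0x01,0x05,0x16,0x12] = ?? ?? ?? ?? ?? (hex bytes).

MEM[0x00,0x01,0x05,0x16,0x12] = 95 1d e2 e2 1d

D0: mem[0x01..0x06] <- [1d 05 d7 99 ad b5]
D1: mem[0x02..0x05] <- [8b 03 55 e2]
D2: mem[0x12..0x18] <- [1d 8b 03 55 e2 b5 1d]
D3: mem[0x1a..0x1d] <- [b5 de d6 fd]
query mem[0x00]=0x95, mem[0x01]=0x1d, mem[0x05]=0xe2, mem[0x16]=0xe2, mem[0x12]=0x1d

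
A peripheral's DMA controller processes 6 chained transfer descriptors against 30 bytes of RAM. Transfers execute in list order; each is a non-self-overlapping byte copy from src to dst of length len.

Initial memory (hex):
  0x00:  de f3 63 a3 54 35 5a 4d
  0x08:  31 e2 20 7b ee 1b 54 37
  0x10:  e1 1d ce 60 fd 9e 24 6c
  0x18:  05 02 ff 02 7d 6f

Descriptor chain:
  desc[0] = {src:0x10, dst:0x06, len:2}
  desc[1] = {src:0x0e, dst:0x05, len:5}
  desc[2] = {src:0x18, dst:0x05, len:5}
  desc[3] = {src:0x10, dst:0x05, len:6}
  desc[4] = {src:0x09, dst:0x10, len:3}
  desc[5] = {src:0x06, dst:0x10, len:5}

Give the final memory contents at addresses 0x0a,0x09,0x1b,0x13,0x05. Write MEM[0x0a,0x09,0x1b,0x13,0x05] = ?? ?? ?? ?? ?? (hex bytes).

#0 dst[0x06+2] := {0xe1,0x1d}
#1 dst[0x05+5] := {0x54,0x37,0xe1,0x1d,0xce}
#2 dst[0x05+5] := {0x05,0x02,0xff,0x02,0x7d}
#3 dst[0x05+6] := {0xe1,0x1d,0xce,0x60,0xfd,0x9e}
#4 dst[0x10+3] := {0xfd,0x9e,0x7b}
#5 dst[0x10+5] := {0x1d,0xce,0x60,0xfd,0x9e}
query mem[0x0a]=0x9e, mem[0x09]=0xfd, mem[0x1b]=0x02, mem[0x13]=0xfd, mem[0x05]=0xe1

MEM[0x0a,0x09,0x1b,0x13,0x05] = 9e fd 02 fd e1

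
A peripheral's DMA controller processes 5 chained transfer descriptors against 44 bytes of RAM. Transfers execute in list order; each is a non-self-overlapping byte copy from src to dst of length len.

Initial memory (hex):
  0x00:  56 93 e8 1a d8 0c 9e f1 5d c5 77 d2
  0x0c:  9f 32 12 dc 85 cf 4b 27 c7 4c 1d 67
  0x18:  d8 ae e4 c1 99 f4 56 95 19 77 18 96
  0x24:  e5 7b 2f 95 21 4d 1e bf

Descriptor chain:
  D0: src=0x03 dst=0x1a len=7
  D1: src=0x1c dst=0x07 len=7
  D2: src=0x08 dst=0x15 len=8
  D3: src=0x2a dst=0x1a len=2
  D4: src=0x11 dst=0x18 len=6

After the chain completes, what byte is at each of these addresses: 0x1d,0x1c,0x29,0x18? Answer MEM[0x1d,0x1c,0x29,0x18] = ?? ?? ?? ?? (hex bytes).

MEM[0x1d,0x1c,0x29,0x18] = f1 9e 4d cf

D0: mem[0x1a..0x20] <- [1a d8 0c 9e f1 5d c5]
D1: mem[0x07..0x0d] <- [0c 9e f1 5d c5 77 18]
D2: mem[0x15..0x1c] <- [9e f1 5d c5 77 18 12 dc]
D3: mem[0x1a..0x1b] <- [1e bf]
D4: mem[0x18..0x1d] <- [cf 4b 27 c7 9e f1]
query mem[0x1d]=0xf1, mem[0x1c]=0x9e, mem[0x29]=0x4d, mem[0x18]=0xcf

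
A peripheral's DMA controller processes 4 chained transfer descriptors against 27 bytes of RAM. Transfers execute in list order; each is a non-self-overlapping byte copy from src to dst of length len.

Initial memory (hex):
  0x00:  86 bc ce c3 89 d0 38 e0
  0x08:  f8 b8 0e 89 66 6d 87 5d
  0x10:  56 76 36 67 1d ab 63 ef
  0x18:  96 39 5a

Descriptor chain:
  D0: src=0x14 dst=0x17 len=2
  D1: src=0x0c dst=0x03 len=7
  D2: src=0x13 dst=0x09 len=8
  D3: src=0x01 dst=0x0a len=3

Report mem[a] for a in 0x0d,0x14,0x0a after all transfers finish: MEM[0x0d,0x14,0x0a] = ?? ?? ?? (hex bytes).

MEM[0x0d,0x14,0x0a] = 1d 1d bc

#0 dst[0x17+2] := {0x1d,0xab}
#1 dst[0x03+7] := {0x66,0x6d,0x87,0x5d,0x56,0x76,0x36}
#2 dst[0x09+8] := {0x67,0x1d,0xab,0x63,0x1d,0xab,0x39,0x5a}
#3 dst[0x0a+3] := {0xbc,0xce,0x66}
query mem[0x0d]=0x1d, mem[0x14]=0x1d, mem[0x0a]=0xbc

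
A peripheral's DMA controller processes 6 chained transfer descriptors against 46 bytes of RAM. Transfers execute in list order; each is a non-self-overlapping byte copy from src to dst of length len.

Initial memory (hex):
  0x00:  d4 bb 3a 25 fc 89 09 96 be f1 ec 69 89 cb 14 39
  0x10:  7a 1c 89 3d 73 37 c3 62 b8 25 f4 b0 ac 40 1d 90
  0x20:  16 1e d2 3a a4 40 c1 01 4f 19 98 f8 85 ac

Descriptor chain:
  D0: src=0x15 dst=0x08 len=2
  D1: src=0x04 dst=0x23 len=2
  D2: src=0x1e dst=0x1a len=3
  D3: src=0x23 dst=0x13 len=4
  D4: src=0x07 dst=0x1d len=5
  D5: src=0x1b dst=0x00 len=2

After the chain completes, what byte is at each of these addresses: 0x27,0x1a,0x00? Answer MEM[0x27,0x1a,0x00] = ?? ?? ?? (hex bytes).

MEM[0x27,0x1a,0x00] = 01 1d 90

[0] 0x15->0x08 len=2 : 37 c3
[1] 0x04->0x23 len=2 : fc 89
[2] 0x1e->0x1a len=3 : 1d 90 16
[3] 0x23->0x13 len=4 : fc 89 40 c1
[4] 0x07->0x1d len=5 : 96 37 c3 ec 69
[5] 0x1b->0x00 len=2 : 90 16
query mem[0x27]=0x01, mem[0x1a]=0x1d, mem[0x00]=0x90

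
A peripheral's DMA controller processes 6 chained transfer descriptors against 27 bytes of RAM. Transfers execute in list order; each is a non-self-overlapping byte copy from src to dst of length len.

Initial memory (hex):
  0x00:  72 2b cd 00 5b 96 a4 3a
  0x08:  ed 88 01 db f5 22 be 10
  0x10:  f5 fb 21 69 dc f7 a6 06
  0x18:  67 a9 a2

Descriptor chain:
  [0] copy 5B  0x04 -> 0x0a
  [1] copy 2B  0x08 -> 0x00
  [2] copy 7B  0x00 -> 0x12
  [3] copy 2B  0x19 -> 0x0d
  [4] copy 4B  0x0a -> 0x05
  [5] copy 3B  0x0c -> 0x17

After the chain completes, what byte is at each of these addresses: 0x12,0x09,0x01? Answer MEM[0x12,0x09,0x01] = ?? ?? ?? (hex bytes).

MEM[0x12,0x09,0x01] = ed 88 88

D0: mem[0x0a..0x0e] <- [5b 96 a4 3a ed]
D1: mem[0x00..0x01] <- [ed 88]
D2: mem[0x12..0x18] <- [ed 88 cd 00 5b 96 a4]
D3: mem[0x0d..0x0e] <- [a9 a2]
D4: mem[0x05..0x08] <- [5b 96 a4 a9]
D5: mem[0x17..0x19] <- [a4 a9 a2]
query mem[0x12]=0xed, mem[0x09]=0x88, mem[0x01]=0x88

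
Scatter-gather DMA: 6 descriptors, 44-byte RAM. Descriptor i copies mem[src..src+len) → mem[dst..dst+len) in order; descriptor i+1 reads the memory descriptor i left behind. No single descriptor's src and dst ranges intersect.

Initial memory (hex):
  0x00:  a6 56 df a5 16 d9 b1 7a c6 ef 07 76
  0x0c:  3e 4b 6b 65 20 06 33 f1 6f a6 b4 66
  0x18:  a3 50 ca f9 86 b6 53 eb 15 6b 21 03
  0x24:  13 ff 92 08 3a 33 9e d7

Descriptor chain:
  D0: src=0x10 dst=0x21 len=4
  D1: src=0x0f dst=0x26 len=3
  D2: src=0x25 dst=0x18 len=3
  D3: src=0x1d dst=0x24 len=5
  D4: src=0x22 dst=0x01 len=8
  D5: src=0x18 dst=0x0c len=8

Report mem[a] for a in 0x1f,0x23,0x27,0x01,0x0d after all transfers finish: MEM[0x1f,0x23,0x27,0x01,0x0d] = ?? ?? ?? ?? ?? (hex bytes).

MEM[0x1f,0x23,0x27,0x01,0x0d] = eb 33 15 06 65

#0 dst[0x21+4] := {0x20,0x06,0x33,0xf1}
#1 dst[0x26+3] := {0x65,0x20,0x06}
#2 dst[0x18+3] := {0xff,0x65,0x20}
#3 dst[0x24+5] := {0xb6,0x53,0xeb,0x15,0x20}
#4 dst[0x01+8] := {0x06,0x33,0xb6,0x53,0xeb,0x15,0x20,0x33}
#5 dst[0x0c+8] := {0xff,0x65,0x20,0xf9,0x86,0xb6,0x53,0xeb}
query mem[0x1f]=0xeb, mem[0x23]=0x33, mem[0x27]=0x15, mem[0x01]=0x06, mem[0x0d]=0x65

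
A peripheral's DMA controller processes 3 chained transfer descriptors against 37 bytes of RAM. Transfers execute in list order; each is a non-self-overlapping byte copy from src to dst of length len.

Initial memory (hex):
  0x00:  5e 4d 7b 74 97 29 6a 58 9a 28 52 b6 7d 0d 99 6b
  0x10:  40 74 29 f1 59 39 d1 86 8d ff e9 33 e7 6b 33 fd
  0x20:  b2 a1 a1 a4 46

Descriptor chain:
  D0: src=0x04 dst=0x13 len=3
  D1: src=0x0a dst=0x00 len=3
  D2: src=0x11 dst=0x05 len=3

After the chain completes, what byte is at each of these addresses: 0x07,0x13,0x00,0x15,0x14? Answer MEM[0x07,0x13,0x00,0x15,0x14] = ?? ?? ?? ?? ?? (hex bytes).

MEM[0x07,0x13,0x00,0x15,0x14] = 97 97 52 6a 29

#0 dst[0x13+3] := {0x97,0x29,0x6a}
#1 dst[0x00+3] := {0x52,0xb6,0x7d}
#2 dst[0x05+3] := {0x74,0x29,0x97}
query mem[0x07]=0x97, mem[0x13]=0x97, mem[0x00]=0x52, mem[0x15]=0x6a, mem[0x14]=0x29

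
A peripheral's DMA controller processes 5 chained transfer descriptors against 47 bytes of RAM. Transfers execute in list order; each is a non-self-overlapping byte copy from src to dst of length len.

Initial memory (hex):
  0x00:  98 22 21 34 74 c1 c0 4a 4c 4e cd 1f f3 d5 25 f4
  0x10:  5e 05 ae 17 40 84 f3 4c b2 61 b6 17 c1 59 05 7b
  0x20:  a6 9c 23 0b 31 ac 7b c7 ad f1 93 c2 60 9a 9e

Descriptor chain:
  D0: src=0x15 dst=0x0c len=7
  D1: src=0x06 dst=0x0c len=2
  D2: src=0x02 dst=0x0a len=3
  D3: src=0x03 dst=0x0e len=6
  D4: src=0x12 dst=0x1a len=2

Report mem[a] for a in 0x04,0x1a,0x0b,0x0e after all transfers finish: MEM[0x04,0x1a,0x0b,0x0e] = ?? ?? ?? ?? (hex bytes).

MEM[0x04,0x1a,0x0b,0x0e] = 74 4a 34 34

D0: mem[0x0c..0x12] <- [84 f3 4c b2 61 b6 17]
D1: mem[0x0c..0x0d] <- [c0 4a]
D2: mem[0x0a..0x0c] <- [21 34 74]
D3: mem[0x0e..0x13] <- [34 74 c1 c0 4a 4c]
D4: mem[0x1a..0x1b] <- [4a 4c]
query mem[0x04]=0x74, mem[0x1a]=0x4a, mem[0x0b]=0x34, mem[0x0e]=0x34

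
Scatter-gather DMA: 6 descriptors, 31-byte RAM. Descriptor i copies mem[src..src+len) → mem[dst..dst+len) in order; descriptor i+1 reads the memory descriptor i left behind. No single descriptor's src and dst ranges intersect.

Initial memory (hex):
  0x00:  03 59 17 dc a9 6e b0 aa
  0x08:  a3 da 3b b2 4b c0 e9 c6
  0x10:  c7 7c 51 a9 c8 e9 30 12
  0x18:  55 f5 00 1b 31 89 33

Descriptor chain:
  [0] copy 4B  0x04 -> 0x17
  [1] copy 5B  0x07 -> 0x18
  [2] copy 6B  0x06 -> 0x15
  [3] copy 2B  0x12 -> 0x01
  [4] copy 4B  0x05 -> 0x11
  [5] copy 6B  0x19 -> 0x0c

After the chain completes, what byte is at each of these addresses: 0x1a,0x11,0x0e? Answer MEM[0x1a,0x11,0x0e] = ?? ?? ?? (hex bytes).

MEM[0x1a,0x11,0x0e] = b2 33 3b

  after D0: wrote 4B at 0x17 = a96eb0aa
  after D1: wrote 5B at 0x18 = aaa3da3bb2
  after D2: wrote 6B at 0x15 = b0aaa3da3bb2
  after D3: wrote 2B at 0x01 = 51a9
  after D4: wrote 4B at 0x11 = 6eb0aaa3
  after D5: wrote 6B at 0x0c = 3bb23bb28933
query mem[0x1a]=0xb2, mem[0x11]=0x33, mem[0x0e]=0x3b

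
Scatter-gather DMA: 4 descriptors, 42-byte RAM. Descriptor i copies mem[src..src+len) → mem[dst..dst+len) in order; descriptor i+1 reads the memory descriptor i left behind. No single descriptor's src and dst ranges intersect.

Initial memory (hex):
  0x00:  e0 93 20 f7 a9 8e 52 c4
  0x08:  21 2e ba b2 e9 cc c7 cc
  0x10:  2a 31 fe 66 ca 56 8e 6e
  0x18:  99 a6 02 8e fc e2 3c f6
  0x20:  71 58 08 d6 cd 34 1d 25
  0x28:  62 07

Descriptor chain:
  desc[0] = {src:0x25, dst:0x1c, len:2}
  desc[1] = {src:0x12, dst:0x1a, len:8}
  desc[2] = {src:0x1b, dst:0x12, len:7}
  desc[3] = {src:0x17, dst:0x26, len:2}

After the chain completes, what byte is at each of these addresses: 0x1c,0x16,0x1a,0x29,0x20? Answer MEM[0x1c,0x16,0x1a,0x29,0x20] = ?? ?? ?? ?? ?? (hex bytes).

#0 dst[0x1c+2] := {0x34,0x1d}
#1 dst[0x1a+8] := {0xfe,0x66,0xca,0x56,0x8e,0x6e,0x99,0xa6}
#2 dst[0x12+7] := {0x66,0xca,0x56,0x8e,0x6e,0x99,0xa6}
#3 dst[0x26+2] := {0x99,0xa6}
query mem[0x1c]=0xca, mem[0x16]=0x6e, mem[0x1a]=0xfe, mem[0x29]=0x07, mem[0x20]=0x99

MEM[0x1c,0x16,0x1a,0x29,0x20] = ca 6e fe 07 99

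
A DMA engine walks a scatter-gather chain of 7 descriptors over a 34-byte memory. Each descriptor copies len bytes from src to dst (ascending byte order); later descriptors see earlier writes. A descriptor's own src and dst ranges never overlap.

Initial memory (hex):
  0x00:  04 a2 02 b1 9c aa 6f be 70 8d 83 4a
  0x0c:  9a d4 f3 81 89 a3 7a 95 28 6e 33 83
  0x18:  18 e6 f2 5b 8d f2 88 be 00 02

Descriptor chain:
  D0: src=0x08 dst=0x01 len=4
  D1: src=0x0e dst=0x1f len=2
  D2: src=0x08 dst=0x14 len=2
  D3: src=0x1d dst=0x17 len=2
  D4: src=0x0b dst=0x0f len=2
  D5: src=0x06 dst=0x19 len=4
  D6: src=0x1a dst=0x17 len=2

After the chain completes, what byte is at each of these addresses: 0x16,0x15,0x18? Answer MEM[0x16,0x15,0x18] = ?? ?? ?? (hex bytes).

[0] 0x08->0x01 len=4 : 70 8d 83 4a
[1] 0x0e->0x1f len=2 : f3 81
[2] 0x08->0x14 len=2 : 70 8d
[3] 0x1d->0x17 len=2 : f2 88
[4] 0x0b->0x0f len=2 : 4a 9a
[5] 0x06->0x19 len=4 : 6f be 70 8d
[6] 0x1a->0x17 len=2 : be 70
query mem[0x16]=0x33, mem[0x15]=0x8d, mem[0x18]=0x70

MEM[0x16,0x15,0x18] = 33 8d 70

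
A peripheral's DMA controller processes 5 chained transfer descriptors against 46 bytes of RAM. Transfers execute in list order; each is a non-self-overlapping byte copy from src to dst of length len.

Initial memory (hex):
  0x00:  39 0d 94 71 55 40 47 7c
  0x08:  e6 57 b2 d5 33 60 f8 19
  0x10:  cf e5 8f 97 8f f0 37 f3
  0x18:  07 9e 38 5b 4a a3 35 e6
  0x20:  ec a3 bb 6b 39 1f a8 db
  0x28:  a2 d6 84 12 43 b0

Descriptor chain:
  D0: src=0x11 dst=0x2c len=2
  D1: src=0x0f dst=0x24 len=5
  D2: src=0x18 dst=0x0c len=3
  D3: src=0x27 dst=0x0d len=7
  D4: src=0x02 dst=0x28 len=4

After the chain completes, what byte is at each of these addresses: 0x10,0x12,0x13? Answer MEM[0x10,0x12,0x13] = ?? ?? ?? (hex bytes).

#0 dst[0x2c+2] := {0xe5,0x8f}
#1 dst[0x24+5] := {0x19,0xcf,0xe5,0x8f,0x97}
#2 dst[0x0c+3] := {0x07,0x9e,0x38}
#3 dst[0x0d+7] := {0x8f,0x97,0xd6,0x84,0x12,0xe5,0x8f}
#4 dst[0x28+4] := {0x94,0x71,0x55,0x40}
query mem[0x10]=0x84, mem[0x12]=0xe5, mem[0x13]=0x8f

MEM[0x10,0x12,0x13] = 84 e5 8f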